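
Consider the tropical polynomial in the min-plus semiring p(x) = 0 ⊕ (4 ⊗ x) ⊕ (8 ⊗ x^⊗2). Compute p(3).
p(3) = 0

A tropical monomial a ⊗ x^⊗i evaluates to a + i · x. Evaluating each term at x = 3:
  Term 0 contributes 0 + 0 · 3 = 0
  Term 1 contributes 4 + 1 · 3 = 7
  Term 2 contributes 8 + 2 · 3 = 14
p(3) = ⊕ of these = min[0, 7, 14] = 0.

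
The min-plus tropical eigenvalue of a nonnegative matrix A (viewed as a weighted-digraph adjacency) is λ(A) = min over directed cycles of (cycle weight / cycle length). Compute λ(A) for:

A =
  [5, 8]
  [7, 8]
λ(A) = 5

Enumerate directed cycles and compute their means (weight / length). Sample:
  cycle 0 → 0: weight = 5, length = 1, mean = 5/1 ≈ 5.000
  cycle 1 → 1: weight = 8, length = 1, mean = 8/1 ≈ 8.000
  cycle 0 → 1 → 0: weight = 15, length = 2, mean = 15/2 ≈ 7.500
  cycle 1 → 0 → 1: weight = 15, length = 2, mean = 15/2 ≈ 7.500
Minimum mean = 5.000, attained e.g. along the cycle 0 → 0 with weight 5 and length 1. So λ(A) = 5/1 = 5.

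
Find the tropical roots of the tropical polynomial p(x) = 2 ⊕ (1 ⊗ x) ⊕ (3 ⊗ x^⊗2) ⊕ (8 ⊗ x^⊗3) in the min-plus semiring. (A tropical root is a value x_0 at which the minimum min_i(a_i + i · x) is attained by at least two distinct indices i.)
Roots: {-5, -2, 1}

Each tropical root is a break point of the lower envelope of the lines y = a_i + i · x (there are 4 lines, with slopes 0, 1, ..., 3). Only the lines that attain the minimum somewhere contribute to roots; other lines are dominated. Here the surviving (envelope) indices are i = 3, i = 2, i = 1, i = 0.
Intersections between consecutive envelope lines give the roots: for adjacent envelope indices i < j the intersection is x = (a_i − a_j) / (j − i). Reading off the sorted break points: {-5, -2, 1}.
Verification: at each break x_0, at least two indices attain the minimum of min_i(a_i + i · x_0).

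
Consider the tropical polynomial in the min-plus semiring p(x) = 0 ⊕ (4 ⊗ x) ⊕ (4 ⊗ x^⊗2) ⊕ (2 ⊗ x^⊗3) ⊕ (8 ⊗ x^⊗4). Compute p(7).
p(7) = 0

A tropical monomial a ⊗ x^⊗i evaluates to a + i · x. Evaluating each term at x = 7:
  Term 0 contributes 0 + 0 · 7 = 0
  Term 1 contributes 4 + 1 · 7 = 11
  Term 2 contributes 4 + 2 · 7 = 18
  Term 3 contributes 2 + 3 · 7 = 23
  Term 4 contributes 8 + 4 · 7 = 36
p(7) = ⊕ of these = min[0, 11, 18, 23, 36] = 0.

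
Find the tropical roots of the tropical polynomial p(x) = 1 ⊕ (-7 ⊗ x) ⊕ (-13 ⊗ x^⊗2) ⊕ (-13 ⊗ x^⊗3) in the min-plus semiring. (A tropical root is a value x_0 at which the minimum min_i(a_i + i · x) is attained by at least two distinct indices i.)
Roots: {0, 6, 8}

Each tropical root is a break point of the lower envelope of the lines y = a_i + i · x (there are 4 lines, with slopes 0, 1, ..., 3). Only the lines that attain the minimum somewhere contribute to roots; other lines are dominated. Here the surviving (envelope) indices are i = 3, i = 2, i = 1, i = 0.
Intersections between consecutive envelope lines give the roots: for adjacent envelope indices i < j the intersection is x = (a_i − a_j) / (j − i). Reading off the sorted break points: {0, 6, 8}.
Verification: at each break x_0, at least two indices attain the minimum of min_i(a_i + i · x_0).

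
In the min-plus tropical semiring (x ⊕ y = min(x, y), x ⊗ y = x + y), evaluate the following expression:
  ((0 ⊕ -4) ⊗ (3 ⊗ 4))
((0 ⊕ -4) ⊗ (3 ⊗ 4)) = 3

Expand innermost to outermost. Recall ⊕ takes the minimum of its arguments and ⊗ takes their sum. Working out the expression ((0 ⊕ -4) ⊗ (3 ⊗ 4)) gives 3.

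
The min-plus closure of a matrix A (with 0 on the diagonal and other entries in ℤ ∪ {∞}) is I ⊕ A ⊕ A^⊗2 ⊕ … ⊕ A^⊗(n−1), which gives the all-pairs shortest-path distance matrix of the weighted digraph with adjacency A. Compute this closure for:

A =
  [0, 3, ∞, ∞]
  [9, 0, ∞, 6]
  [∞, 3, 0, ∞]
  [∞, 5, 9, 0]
Closure =
  [0, 3, 18, 9]
  [9, 0, 15, 6]
  [12, 3, 0, 9]
  [14, 5, 9, 0]

This is the Floyd-Warshall all-pairs shortest-path computation. For each intermediate vertex k = 0, 1, …, 3, update dist[i][j] ← min(dist[i][j], dist[i][k] + dist[k][j]). The final matrix gives, for each (i, j), the minimum total weight of any directed path from i to j (possibly empty when i = j).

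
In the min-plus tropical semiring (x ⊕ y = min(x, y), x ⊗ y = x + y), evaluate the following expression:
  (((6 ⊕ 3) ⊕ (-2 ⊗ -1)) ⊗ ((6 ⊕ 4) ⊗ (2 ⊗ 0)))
(((6 ⊕ 3) ⊕ (-2 ⊗ -1)) ⊗ ((6 ⊕ 4) ⊗ (2 ⊗ 0))) = 3

Expand innermost to outermost. Recall ⊕ takes the minimum of its arguments and ⊗ takes their sum. Working out the expression (((6 ⊕ 3) ⊕ (-2 ⊗ -1)) ⊗ ((6 ⊕ 4) ⊗ (2 ⊗ 0))) gives 3.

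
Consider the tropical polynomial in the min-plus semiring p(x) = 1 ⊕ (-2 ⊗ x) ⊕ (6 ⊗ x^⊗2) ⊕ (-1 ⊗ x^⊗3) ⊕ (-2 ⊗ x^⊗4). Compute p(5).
p(5) = 1

A tropical monomial a ⊗ x^⊗i evaluates to a + i · x. Evaluating each term at x = 5:
  Term 0 contributes 1 + 0 · 5 = 1
  Term 1 contributes -2 + 1 · 5 = 3
  Term 2 contributes 6 + 2 · 5 = 16
  Term 3 contributes -1 + 3 · 5 = 14
  Term 4 contributes -2 + 4 · 5 = 18
p(5) = ⊕ of these = min[1, 3, 16, 14, 18] = 1.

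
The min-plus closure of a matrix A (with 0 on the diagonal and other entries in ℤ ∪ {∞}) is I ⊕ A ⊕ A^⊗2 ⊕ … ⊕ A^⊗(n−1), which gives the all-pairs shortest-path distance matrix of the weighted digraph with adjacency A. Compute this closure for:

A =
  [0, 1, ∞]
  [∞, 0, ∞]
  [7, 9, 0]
Closure =
  [0, 1, ∞]
  [∞, 0, ∞]
  [7, 8, 0]

This is the Floyd-Warshall all-pairs shortest-path computation. For each intermediate vertex k = 0, 1, …, 2, update dist[i][j] ← min(dist[i][j], dist[i][k] + dist[k][j]). The final matrix gives, for each (i, j), the minimum total weight of any directed path from i to j (possibly empty when i = j).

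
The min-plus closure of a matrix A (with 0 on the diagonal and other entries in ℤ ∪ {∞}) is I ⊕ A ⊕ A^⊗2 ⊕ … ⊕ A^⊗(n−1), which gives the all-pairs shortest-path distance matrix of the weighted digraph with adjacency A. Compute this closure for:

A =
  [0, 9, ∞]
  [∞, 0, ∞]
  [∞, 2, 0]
Closure =
  [0, 9, ∞]
  [∞, 0, ∞]
  [∞, 2, 0]

This is the Floyd-Warshall all-pairs shortest-path computation. For each intermediate vertex k = 0, 1, …, 2, update dist[i][j] ← min(dist[i][j], dist[i][k] + dist[k][j]). The final matrix gives, for each (i, j), the minimum total weight of any directed path from i to j (possibly empty when i = j).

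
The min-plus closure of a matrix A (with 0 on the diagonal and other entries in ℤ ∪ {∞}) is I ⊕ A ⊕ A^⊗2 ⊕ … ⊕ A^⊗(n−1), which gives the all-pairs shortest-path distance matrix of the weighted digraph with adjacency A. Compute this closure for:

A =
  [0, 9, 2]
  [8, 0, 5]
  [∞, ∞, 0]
Closure =
  [0, 9, 2]
  [8, 0, 5]
  [∞, ∞, 0]

This is the Floyd-Warshall all-pairs shortest-path computation. For each intermediate vertex k = 0, 1, …, 2, update dist[i][j] ← min(dist[i][j], dist[i][k] + dist[k][j]). The final matrix gives, for each (i, j), the minimum total weight of any directed path from i to j (possibly empty when i = j).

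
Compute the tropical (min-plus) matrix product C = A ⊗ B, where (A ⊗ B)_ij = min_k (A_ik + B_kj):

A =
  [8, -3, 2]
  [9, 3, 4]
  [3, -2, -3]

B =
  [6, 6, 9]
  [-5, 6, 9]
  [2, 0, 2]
A ⊗ B =
  [-8, 2, 4]
  [-2, 4, 6]
  [-7, -3, -1]

Apply the min-plus product entry-by-entry:
  C[0][0] = min over k of (A[0][0] + B[0][0] = 8 + 6 = 14, A[0][1] + B[1][0] = -3 + -5 = -8, A[0][2] + B[2][0] = 2 + 2 = 4) = -8 (attained at k = 1)
  C[0][1] = min over k of (A[0][0] + B[0][1] = 8 + 6 = 14, A[0][1] + B[1][1] = -3 + 6 = 3, A[0][2] + B[2][1] = 2 + 0 = 2) = 2 (attained at k = 2)
  C[0][2] = min over k of (A[0][0] + B[0][2] = 8 + 9 = 17, A[0][1] + B[1][2] = -3 + 9 = 6, A[0][2] + B[2][2] = 2 + 2 = 4) = 4 (attained at k = 2)
  C[1][0] = min over k of (A[1][0] + B[0][0] = 9 + 6 = 15, A[1][1] + B[1][0] = 3 + -5 = -2, A[1][2] + B[2][0] = 4 + 2 = 6) = -2 (attained at k = 1)
  C[1][1] = min over k of (A[1][0] + B[0][1] = 9 + 6 = 15, A[1][1] + B[1][1] = 3 + 6 = 9, A[1][2] + B[2][1] = 4 + 0 = 4) = 4 (attained at k = 2)
  C[1][2] = min over k of (A[1][0] + B[0][2] = 9 + 9 = 18, A[1][1] + B[1][2] = 3 + 9 = 12, A[1][2] + B[2][2] = 4 + 2 = 6) = 6 (attained at k = 2)
  C[2][0] = min over k of (A[2][0] + B[0][0] = 3 + 6 = 9, A[2][1] + B[1][0] = -2 + -5 = -7, A[2][2] + B[2][0] = -3 + 2 = -1) = -7 (attained at k = 1)
  C[2][1] = min over k of (A[2][0] + B[0][1] = 3 + 6 = 9, A[2][1] + B[1][1] = -2 + 6 = 4, A[2][2] + B[2][1] = -3 + 0 = -3) = -3 (attained at k = 2)
  C[2][2] = min over k of (A[2][0] + B[0][2] = 3 + 9 = 12, A[2][1] + B[1][2] = -2 + 9 = 7, A[2][2] + B[2][2] = -3 + 2 = -1) = -1 (attained at k = 2)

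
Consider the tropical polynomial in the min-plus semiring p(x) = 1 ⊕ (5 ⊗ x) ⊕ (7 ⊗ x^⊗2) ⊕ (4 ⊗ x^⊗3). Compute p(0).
p(0) = 1

A tropical monomial a ⊗ x^⊗i evaluates to a + i · x. Evaluating each term at x = 0:
  Term 0 contributes 1 + 0 · 0 = 1
  Term 1 contributes 5 + 1 · 0 = 5
  Term 2 contributes 7 + 2 · 0 = 7
  Term 3 contributes 4 + 3 · 0 = 4
p(0) = ⊕ of these = min[1, 5, 7, 4] = 1.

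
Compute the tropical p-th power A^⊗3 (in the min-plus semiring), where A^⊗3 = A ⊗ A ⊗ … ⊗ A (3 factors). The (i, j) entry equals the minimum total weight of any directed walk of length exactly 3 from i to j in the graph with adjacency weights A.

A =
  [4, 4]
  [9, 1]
A^⊗3 =
  [12, 6]
  [11, 3]

Each entry (A^⊗3)_ij equals the minimum over all length-3 walks i = v_0 → v_1 → … → v_3 = j of Σ_t A[v_t][v_{t+1}]. For example, for (i, j) = (0, 1) we minimise over 4 possible intermediate vertex sequences; the minimum is 6, attained along the walk 0 → 1 → 1 → 1.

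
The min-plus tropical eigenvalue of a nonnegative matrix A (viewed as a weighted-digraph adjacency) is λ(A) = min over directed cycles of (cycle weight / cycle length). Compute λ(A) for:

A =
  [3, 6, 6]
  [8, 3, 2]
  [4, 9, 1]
λ(A) = 1

Enumerate directed cycles and compute their means (weight / length). Sample:
  cycle 0 → 0: weight = 3, length = 1, mean = 3/1 ≈ 3.000
  cycle 1 → 1: weight = 3, length = 1, mean = 3/1 ≈ 3.000
  cycle 2 → 2: weight = 1, length = 1, mean = 1/1 ≈ 1.000
  cycle 0 → 1 → 0: weight = 14, length = 2, mean = 14/2 ≈ 7.000
  cycle 0 → 2 → 0: weight = 10, length = 2, mean = 10/2 ≈ 5.000
  cycle 1 → 0 → 1: weight = 14, length = 2, mean = 14/2 ≈ 7.000
Minimum mean = 1.000, attained e.g. along the cycle 2 → 2 with weight 1 and length 1. So λ(A) = 1/1 = 1.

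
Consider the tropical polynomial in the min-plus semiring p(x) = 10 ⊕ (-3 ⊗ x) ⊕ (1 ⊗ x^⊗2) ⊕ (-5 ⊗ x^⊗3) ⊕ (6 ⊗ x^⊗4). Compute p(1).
p(1) = -2

A tropical monomial a ⊗ x^⊗i evaluates to a + i · x. Evaluating each term at x = 1:
  Term 0 contributes 10 + 0 · 1 = 10
  Term 1 contributes -3 + 1 · 1 = -2
  Term 2 contributes 1 + 2 · 1 = 3
  Term 3 contributes -5 + 3 · 1 = -2
  Term 4 contributes 6 + 4 · 1 = 10
p(1) = ⊕ of these = min[10, -2, 3, -2, 10] = -2.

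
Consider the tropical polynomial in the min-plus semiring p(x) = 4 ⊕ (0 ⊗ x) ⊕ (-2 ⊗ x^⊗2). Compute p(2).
p(2) = 2

A tropical monomial a ⊗ x^⊗i evaluates to a + i · x. Evaluating each term at x = 2:
  Term 0 contributes 4 + 0 · 2 = 4
  Term 1 contributes 0 + 1 · 2 = 2
  Term 2 contributes -2 + 2 · 2 = 2
p(2) = ⊕ of these = min[4, 2, 2] = 2.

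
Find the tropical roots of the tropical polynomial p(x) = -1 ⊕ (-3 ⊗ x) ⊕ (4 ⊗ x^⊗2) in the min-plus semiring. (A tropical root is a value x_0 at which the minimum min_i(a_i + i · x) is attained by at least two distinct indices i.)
Roots: {-7, 2}

Each tropical root is a break point of the lower envelope of the lines y = a_i + i · x (there are 3 lines, with slopes 0, 1, ..., 2). Only the lines that attain the minimum somewhere contribute to roots; other lines are dominated. Here the surviving (envelope) indices are i = 2, i = 1, i = 0.
Intersections between consecutive envelope lines give the roots: for adjacent envelope indices i < j the intersection is x = (a_i − a_j) / (j − i). Reading off the sorted break points: {-7, 2}.
Verification: at each break x_0, at least two indices attain the minimum of min_i(a_i + i · x_0).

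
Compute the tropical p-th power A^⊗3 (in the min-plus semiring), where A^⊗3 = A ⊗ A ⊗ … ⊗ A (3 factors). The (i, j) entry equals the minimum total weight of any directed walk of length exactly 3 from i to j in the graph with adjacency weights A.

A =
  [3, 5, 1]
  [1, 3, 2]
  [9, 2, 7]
A^⊗3 =
  [4, 6, 5]
  [5, 4, 5]
  [6, 6, 4]

Each entry (A^⊗3)_ij equals the minimum over all length-3 walks i = v_0 → v_1 → … → v_3 = j of Σ_t A[v_t][v_{t+1}]. For example, for (i, j) = (0, 2) we minimise over 9 possible intermediate vertex sequences; the minimum is 5, attained along the walk 0 → 2 → 1 → 2.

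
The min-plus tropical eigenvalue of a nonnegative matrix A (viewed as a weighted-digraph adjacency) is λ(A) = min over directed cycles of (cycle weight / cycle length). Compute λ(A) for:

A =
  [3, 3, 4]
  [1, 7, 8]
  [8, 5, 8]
λ(A) = 2

Enumerate directed cycles and compute their means (weight / length). Sample:
  cycle 0 → 0: weight = 3, length = 1, mean = 3/1 ≈ 3.000
  cycle 1 → 1: weight = 7, length = 1, mean = 7/1 ≈ 7.000
  cycle 2 → 2: weight = 8, length = 1, mean = 8/1 ≈ 8.000
  cycle 0 → 1 → 0: weight = 4, length = 2, mean = 4/2 ≈ 2.000
  cycle 0 → 2 → 0: weight = 12, length = 2, mean = 12/2 ≈ 6.000
  cycle 1 → 0 → 1: weight = 4, length = 2, mean = 4/2 ≈ 2.000
Minimum mean = 2.000, attained e.g. along the cycle 0 → 1 → 0 with weight 4 and length 2. So λ(A) = 4/2 = 2.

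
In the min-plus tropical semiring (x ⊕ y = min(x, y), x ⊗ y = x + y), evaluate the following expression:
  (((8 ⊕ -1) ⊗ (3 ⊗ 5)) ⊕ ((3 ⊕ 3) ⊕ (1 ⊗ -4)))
(((8 ⊕ -1) ⊗ (3 ⊗ 5)) ⊕ ((3 ⊕ 3) ⊕ (1 ⊗ -4))) = -3

Expand innermost to outermost. Recall ⊕ takes the minimum of its arguments and ⊗ takes their sum. Working out the expression (((8 ⊕ -1) ⊗ (3 ⊗ 5)) ⊕ ((3 ⊕ 3) ⊕ (1 ⊗ -4))) gives -3.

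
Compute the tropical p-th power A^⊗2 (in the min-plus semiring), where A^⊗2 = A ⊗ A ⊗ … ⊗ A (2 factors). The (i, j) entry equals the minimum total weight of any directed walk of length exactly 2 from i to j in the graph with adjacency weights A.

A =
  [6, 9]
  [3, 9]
A^⊗2 =
  [12, 15]
  [9, 12]

Each entry (A^⊗2)_ij equals the minimum over all length-2 walks i = v_0 → v_1 → … → v_2 = j of Σ_t A[v_t][v_{t+1}]. For example, for (i, j) = (0, 1) we minimise over 2 possible intermediate vertex sequences; the minimum is 15, attained along the walk 0 → 0 → 1.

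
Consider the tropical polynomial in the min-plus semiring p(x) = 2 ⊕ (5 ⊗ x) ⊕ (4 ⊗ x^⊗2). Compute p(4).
p(4) = 2

A tropical monomial a ⊗ x^⊗i evaluates to a + i · x. Evaluating each term at x = 4:
  Term 0 contributes 2 + 0 · 4 = 2
  Term 1 contributes 5 + 1 · 4 = 9
  Term 2 contributes 4 + 2 · 4 = 12
p(4) = ⊕ of these = min[2, 9, 12] = 2.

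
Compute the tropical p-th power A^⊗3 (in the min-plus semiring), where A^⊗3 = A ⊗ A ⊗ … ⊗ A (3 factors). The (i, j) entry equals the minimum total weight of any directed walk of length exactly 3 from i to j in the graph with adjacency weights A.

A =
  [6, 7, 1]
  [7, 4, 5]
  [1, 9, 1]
A^⊗3 =
  [3, 9, 3]
  [7, 12, 7]
  [3, 9, 3]

Each entry (A^⊗3)_ij equals the minimum over all length-3 walks i = v_0 → v_1 → … → v_3 = j of Σ_t A[v_t][v_{t+1}]. For example, for (i, j) = (0, 2) we minimise over 9 possible intermediate vertex sequences; the minimum is 3, attained along the walk 0 → 2 → 0 → 2.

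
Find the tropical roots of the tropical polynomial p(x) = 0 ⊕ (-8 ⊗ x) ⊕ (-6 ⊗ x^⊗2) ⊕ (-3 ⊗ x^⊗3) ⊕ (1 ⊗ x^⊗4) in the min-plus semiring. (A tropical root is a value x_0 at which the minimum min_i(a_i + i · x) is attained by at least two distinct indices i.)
Roots: {-4, -3, -2, 8}

Each tropical root is a break point of the lower envelope of the lines y = a_i + i · x (there are 5 lines, with slopes 0, 1, ..., 4). Only the lines that attain the minimum somewhere contribute to roots; other lines are dominated. Here the surviving (envelope) indices are i = 4, i = 3, i = 2, i = 1, i = 0.
Intersections between consecutive envelope lines give the roots: for adjacent envelope indices i < j the intersection is x = (a_i − a_j) / (j − i). Reading off the sorted break points: {-4, -3, -2, 8}.
Verification: at each break x_0, at least two indices attain the minimum of min_i(a_i + i · x_0).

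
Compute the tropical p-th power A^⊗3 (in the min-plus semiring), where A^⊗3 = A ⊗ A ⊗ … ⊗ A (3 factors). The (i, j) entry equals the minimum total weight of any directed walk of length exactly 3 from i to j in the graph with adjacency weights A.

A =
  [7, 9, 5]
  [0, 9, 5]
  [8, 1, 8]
A^⊗3 =
  [6, 13, 11]
  [6, 6, 11]
  [8, 7, 6]

Each entry (A^⊗3)_ij equals the minimum over all length-3 walks i = v_0 → v_1 → … → v_3 = j of Σ_t A[v_t][v_{t+1}]. For example, for (i, j) = (0, 2) we minimise over 9 possible intermediate vertex sequences; the minimum is 11, attained along the walk 0 → 2 → 1 → 2.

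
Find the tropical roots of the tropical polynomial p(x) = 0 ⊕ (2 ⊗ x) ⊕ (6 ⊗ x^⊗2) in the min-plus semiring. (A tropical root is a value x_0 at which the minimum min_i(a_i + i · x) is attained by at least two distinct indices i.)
Roots: {-4, -2}

Each tropical root is a break point of the lower envelope of the lines y = a_i + i · x (there are 3 lines, with slopes 0, 1, ..., 2). Only the lines that attain the minimum somewhere contribute to roots; other lines are dominated. Here the surviving (envelope) indices are i = 2, i = 1, i = 0.
Intersections between consecutive envelope lines give the roots: for adjacent envelope indices i < j the intersection is x = (a_i − a_j) / (j − i). Reading off the sorted break points: {-4, -2}.
Verification: at each break x_0, at least two indices attain the minimum of min_i(a_i + i · x_0).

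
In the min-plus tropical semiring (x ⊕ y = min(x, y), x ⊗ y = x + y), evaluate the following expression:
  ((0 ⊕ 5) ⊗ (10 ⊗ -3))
((0 ⊕ 5) ⊗ (10 ⊗ -3)) = 7

Expand innermost to outermost. Recall ⊕ takes the minimum of its arguments and ⊗ takes their sum. Working out the expression ((0 ⊕ 5) ⊗ (10 ⊗ -3)) gives 7.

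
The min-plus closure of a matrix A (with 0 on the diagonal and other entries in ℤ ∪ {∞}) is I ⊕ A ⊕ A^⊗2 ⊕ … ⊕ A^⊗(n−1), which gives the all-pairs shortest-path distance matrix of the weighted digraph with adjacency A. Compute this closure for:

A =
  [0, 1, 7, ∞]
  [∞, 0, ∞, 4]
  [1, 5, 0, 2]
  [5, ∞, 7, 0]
Closure =
  [0, 1, 7, 5]
  [9, 0, 11, 4]
  [1, 2, 0, 2]
  [5, 6, 7, 0]

This is the Floyd-Warshall all-pairs shortest-path computation. For each intermediate vertex k = 0, 1, …, 3, update dist[i][j] ← min(dist[i][j], dist[i][k] + dist[k][j]). The final matrix gives, for each (i, j), the minimum total weight of any directed path from i to j (possibly empty when i = j).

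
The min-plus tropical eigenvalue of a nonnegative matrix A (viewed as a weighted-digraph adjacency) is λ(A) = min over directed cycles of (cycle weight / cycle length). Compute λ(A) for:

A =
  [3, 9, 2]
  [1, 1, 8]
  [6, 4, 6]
λ(A) = 1

Enumerate directed cycles and compute their means (weight / length). Sample:
  cycle 0 → 0: weight = 3, length = 1, mean = 3/1 ≈ 3.000
  cycle 1 → 1: weight = 1, length = 1, mean = 1/1 ≈ 1.000
  cycle 2 → 2: weight = 6, length = 1, mean = 6/1 ≈ 6.000
  cycle 0 → 1 → 0: weight = 10, length = 2, mean = 10/2 ≈ 5.000
  cycle 0 → 2 → 0: weight = 8, length = 2, mean = 8/2 ≈ 4.000
  cycle 1 → 0 → 1: weight = 10, length = 2, mean = 10/2 ≈ 5.000
Minimum mean = 1.000, attained e.g. along the cycle 1 → 1 with weight 1 and length 1. So λ(A) = 1/1 = 1.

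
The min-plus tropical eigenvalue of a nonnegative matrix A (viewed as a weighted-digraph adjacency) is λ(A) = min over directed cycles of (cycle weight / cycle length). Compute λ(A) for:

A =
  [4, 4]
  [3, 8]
λ(A) = 7/2

Enumerate directed cycles and compute their means (weight / length). Sample:
  cycle 0 → 0: weight = 4, length = 1, mean = 4/1 ≈ 4.000
  cycle 1 → 1: weight = 8, length = 1, mean = 8/1 ≈ 8.000
  cycle 0 → 1 → 0: weight = 7, length = 2, mean = 7/2 ≈ 3.500
  cycle 1 → 0 → 1: weight = 7, length = 2, mean = 7/2 ≈ 3.500
Minimum mean = 3.500, attained e.g. along the cycle 0 → 1 → 0 with weight 7 and length 2. So λ(A) = 7/2 = 7/2.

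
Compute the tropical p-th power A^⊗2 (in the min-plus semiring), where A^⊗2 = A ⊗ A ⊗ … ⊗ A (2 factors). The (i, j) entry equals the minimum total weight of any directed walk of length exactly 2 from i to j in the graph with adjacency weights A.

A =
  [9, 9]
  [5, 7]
A^⊗2 =
  [14, 16]
  [12, 14]

Each entry (A^⊗2)_ij equals the minimum over all length-2 walks i = v_0 → v_1 → … → v_2 = j of Σ_t A[v_t][v_{t+1}]. For example, for (i, j) = (0, 1) we minimise over 2 possible intermediate vertex sequences; the minimum is 16, attained along the walk 0 → 1 → 1.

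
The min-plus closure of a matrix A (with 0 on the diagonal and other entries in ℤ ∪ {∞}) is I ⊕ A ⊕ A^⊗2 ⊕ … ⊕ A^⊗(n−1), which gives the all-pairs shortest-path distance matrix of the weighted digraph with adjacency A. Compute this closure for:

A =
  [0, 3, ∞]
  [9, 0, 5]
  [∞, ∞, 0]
Closure =
  [0, 3, 8]
  [9, 0, 5]
  [∞, ∞, 0]

This is the Floyd-Warshall all-pairs shortest-path computation. For each intermediate vertex k = 0, 1, …, 2, update dist[i][j] ← min(dist[i][j], dist[i][k] + dist[k][j]). The final matrix gives, for each (i, j), the minimum total weight of any directed path from i to j (possibly empty when i = j).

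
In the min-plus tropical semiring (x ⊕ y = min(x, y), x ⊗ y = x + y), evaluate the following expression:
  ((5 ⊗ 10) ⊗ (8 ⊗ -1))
((5 ⊗ 10) ⊗ (8 ⊗ -1)) = 22

Expand innermost to outermost. Recall ⊕ takes the minimum of its arguments and ⊗ takes their sum. Working out the expression ((5 ⊗ 10) ⊗ (8 ⊗ -1)) gives 22.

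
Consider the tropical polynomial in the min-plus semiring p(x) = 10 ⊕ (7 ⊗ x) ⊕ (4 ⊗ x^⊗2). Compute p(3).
p(3) = 10

A tropical monomial a ⊗ x^⊗i evaluates to a + i · x. Evaluating each term at x = 3:
  Term 0 contributes 10 + 0 · 3 = 10
  Term 1 contributes 7 + 1 · 3 = 10
  Term 2 contributes 4 + 2 · 3 = 10
p(3) = ⊕ of these = min[10, 10, 10] = 10.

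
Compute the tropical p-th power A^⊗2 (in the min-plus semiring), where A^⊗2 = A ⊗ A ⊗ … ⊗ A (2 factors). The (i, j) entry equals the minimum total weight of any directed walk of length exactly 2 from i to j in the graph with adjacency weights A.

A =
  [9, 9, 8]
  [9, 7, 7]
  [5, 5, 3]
A^⊗2 =
  [13, 13, 11]
  [12, 12, 10]
  [8, 8, 6]

Each entry (A^⊗2)_ij equals the minimum over all length-2 walks i = v_0 → v_1 → … → v_2 = j of Σ_t A[v_t][v_{t+1}]. For example, for (i, j) = (0, 2) we minimise over 3 possible intermediate vertex sequences; the minimum is 11, attained along the walk 0 → 2 → 2.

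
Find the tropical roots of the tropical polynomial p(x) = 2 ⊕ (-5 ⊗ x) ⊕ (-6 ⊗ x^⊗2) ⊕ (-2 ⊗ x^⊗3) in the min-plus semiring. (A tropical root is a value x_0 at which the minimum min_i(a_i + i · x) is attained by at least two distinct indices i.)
Roots: {-4, 1, 7}

Each tropical root is a break point of the lower envelope of the lines y = a_i + i · x (there are 4 lines, with slopes 0, 1, ..., 3). Only the lines that attain the minimum somewhere contribute to roots; other lines are dominated. Here the surviving (envelope) indices are i = 3, i = 2, i = 1, i = 0.
Intersections between consecutive envelope lines give the roots: for adjacent envelope indices i < j the intersection is x = (a_i − a_j) / (j − i). Reading off the sorted break points: {-4, 1, 7}.
Verification: at each break x_0, at least two indices attain the minimum of min_i(a_i + i · x_0).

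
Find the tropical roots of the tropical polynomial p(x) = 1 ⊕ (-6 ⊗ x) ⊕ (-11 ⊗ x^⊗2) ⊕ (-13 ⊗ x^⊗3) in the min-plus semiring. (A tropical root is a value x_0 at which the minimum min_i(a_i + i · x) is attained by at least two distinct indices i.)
Roots: {2, 5, 7}

Each tropical root is a break point of the lower envelope of the lines y = a_i + i · x (there are 4 lines, with slopes 0, 1, ..., 3). Only the lines that attain the minimum somewhere contribute to roots; other lines are dominated. Here the surviving (envelope) indices are i = 3, i = 2, i = 1, i = 0.
Intersections between consecutive envelope lines give the roots: for adjacent envelope indices i < j the intersection is x = (a_i − a_j) / (j − i). Reading off the sorted break points: {2, 5, 7}.
Verification: at each break x_0, at least two indices attain the minimum of min_i(a_i + i · x_0).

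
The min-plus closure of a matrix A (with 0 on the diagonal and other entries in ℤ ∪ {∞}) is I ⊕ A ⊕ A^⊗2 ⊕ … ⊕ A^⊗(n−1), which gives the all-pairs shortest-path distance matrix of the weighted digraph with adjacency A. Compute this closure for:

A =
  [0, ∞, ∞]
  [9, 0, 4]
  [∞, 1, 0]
Closure =
  [0, ∞, ∞]
  [9, 0, 4]
  [10, 1, 0]

This is the Floyd-Warshall all-pairs shortest-path computation. For each intermediate vertex k = 0, 1, …, 2, update dist[i][j] ← min(dist[i][j], dist[i][k] + dist[k][j]). The final matrix gives, for each (i, j), the minimum total weight of any directed path from i to j (possibly empty when i = j).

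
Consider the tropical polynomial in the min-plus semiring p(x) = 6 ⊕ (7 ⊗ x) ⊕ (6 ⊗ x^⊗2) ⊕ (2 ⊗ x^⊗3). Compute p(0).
p(0) = 2

A tropical monomial a ⊗ x^⊗i evaluates to a + i · x. Evaluating each term at x = 0:
  Term 0 contributes 6 + 0 · 0 = 6
  Term 1 contributes 7 + 1 · 0 = 7
  Term 2 contributes 6 + 2 · 0 = 6
  Term 3 contributes 2 + 3 · 0 = 2
p(0) = ⊕ of these = min[6, 7, 6, 2] = 2.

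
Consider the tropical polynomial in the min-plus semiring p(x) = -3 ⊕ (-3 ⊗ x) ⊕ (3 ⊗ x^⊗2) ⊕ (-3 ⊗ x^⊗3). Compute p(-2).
p(-2) = -9

A tropical monomial a ⊗ x^⊗i evaluates to a + i · x. Evaluating each term at x = -2:
  Term 0 contributes -3 + 0 · -2 = -3
  Term 1 contributes -3 + 1 · -2 = -5
  Term 2 contributes 3 + 2 · -2 = -1
  Term 3 contributes -3 + 3 · -2 = -9
p(-2) = ⊕ of these = min[-3, -5, -1, -9] = -9.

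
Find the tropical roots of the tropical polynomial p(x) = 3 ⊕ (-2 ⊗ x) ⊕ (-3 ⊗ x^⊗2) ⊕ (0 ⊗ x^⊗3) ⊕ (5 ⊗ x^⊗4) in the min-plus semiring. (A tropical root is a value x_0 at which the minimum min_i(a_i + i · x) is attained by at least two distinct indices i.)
Roots: {-5, -3, 1, 5}

Each tropical root is a break point of the lower envelope of the lines y = a_i + i · x (there are 5 lines, with slopes 0, 1, ..., 4). Only the lines that attain the minimum somewhere contribute to roots; other lines are dominated. Here the surviving (envelope) indices are i = 4, i = 3, i = 2, i = 1, i = 0.
Intersections between consecutive envelope lines give the roots: for adjacent envelope indices i < j the intersection is x = (a_i − a_j) / (j − i). Reading off the sorted break points: {-5, -3, 1, 5}.
Verification: at each break x_0, at least two indices attain the minimum of min_i(a_i + i · x_0).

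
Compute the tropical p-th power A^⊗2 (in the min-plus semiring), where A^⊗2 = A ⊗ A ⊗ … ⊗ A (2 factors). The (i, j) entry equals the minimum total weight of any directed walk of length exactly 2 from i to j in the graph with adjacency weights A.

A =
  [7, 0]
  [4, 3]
A^⊗2 =
  [4, 3]
  [7, 4]

Each entry (A^⊗2)_ij equals the minimum over all length-2 walks i = v_0 → v_1 → … → v_2 = j of Σ_t A[v_t][v_{t+1}]. For example, for (i, j) = (0, 1) we minimise over 2 possible intermediate vertex sequences; the minimum is 3, attained along the walk 0 → 1 → 1.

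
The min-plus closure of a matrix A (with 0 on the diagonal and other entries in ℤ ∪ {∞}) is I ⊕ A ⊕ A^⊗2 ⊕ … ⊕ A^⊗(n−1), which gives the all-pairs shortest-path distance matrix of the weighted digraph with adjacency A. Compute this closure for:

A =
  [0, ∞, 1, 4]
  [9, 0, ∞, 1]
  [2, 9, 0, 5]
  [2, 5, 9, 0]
Closure =
  [0, 9, 1, 4]
  [3, 0, 4, 1]
  [2, 9, 0, 5]
  [2, 5, 3, 0]

This is the Floyd-Warshall all-pairs shortest-path computation. For each intermediate vertex k = 0, 1, …, 3, update dist[i][j] ← min(dist[i][j], dist[i][k] + dist[k][j]). The final matrix gives, for each (i, j), the minimum total weight of any directed path from i to j (possibly empty when i = j).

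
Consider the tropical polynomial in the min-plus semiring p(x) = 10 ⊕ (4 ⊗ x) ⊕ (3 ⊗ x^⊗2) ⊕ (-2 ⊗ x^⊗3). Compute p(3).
p(3) = 7

A tropical monomial a ⊗ x^⊗i evaluates to a + i · x. Evaluating each term at x = 3:
  Term 0 contributes 10 + 0 · 3 = 10
  Term 1 contributes 4 + 1 · 3 = 7
  Term 2 contributes 3 + 2 · 3 = 9
  Term 3 contributes -2 + 3 · 3 = 7
p(3) = ⊕ of these = min[10, 7, 9, 7] = 7.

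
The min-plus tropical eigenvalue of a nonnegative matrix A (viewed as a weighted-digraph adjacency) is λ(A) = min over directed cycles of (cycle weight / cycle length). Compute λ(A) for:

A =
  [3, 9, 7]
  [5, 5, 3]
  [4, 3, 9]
λ(A) = 3

Enumerate directed cycles and compute their means (weight / length). Sample:
  cycle 0 → 0: weight = 3, length = 1, mean = 3/1 ≈ 3.000
  cycle 1 → 1: weight = 5, length = 1, mean = 5/1 ≈ 5.000
  cycle 2 → 2: weight = 9, length = 1, mean = 9/1 ≈ 9.000
  cycle 0 → 1 → 0: weight = 14, length = 2, mean = 14/2 ≈ 7.000
  cycle 0 → 2 → 0: weight = 11, length = 2, mean = 11/2 ≈ 5.500
  cycle 1 → 0 → 1: weight = 14, length = 2, mean = 14/2 ≈ 7.000
Minimum mean = 3.000, attained e.g. along the cycle 0 → 0 with weight 3 and length 1. So λ(A) = 3/1 = 3.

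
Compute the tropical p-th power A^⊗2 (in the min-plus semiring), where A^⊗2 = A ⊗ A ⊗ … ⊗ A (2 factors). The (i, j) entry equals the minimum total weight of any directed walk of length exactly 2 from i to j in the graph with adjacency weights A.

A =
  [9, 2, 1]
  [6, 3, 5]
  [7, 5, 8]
A^⊗2 =
  [8, 5, 7]
  [9, 6, 7]
  [11, 8, 8]

Each entry (A^⊗2)_ij equals the minimum over all length-2 walks i = v_0 → v_1 → … → v_2 = j of Σ_t A[v_t][v_{t+1}]. For example, for (i, j) = (0, 2) we minimise over 3 possible intermediate vertex sequences; the minimum is 7, attained along the walk 0 → 1 → 2.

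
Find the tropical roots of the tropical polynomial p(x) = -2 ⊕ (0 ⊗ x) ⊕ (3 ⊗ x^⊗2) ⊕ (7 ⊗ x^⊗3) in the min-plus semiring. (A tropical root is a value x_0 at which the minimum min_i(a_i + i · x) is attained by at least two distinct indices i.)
Roots: {-4, -3, -2}

Each tropical root is a break point of the lower envelope of the lines y = a_i + i · x (there are 4 lines, with slopes 0, 1, ..., 3). Only the lines that attain the minimum somewhere contribute to roots; other lines are dominated. Here the surviving (envelope) indices are i = 3, i = 2, i = 1, i = 0.
Intersections between consecutive envelope lines give the roots: for adjacent envelope indices i < j the intersection is x = (a_i − a_j) / (j − i). Reading off the sorted break points: {-4, -3, -2}.
Verification: at each break x_0, at least two indices attain the minimum of min_i(a_i + i · x_0).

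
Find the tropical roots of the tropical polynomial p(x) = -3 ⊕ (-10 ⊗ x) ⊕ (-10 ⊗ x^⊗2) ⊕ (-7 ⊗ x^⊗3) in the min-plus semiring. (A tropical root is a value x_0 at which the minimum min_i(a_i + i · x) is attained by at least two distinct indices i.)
Roots: {-3, 0, 7}

Each tropical root is a break point of the lower envelope of the lines y = a_i + i · x (there are 4 lines, with slopes 0, 1, ..., 3). Only the lines that attain the minimum somewhere contribute to roots; other lines are dominated. Here the surviving (envelope) indices are i = 3, i = 2, i = 1, i = 0.
Intersections between consecutive envelope lines give the roots: for adjacent envelope indices i < j the intersection is x = (a_i − a_j) / (j − i). Reading off the sorted break points: {-3, 0, 7}.
Verification: at each break x_0, at least two indices attain the minimum of min_i(a_i + i · x_0).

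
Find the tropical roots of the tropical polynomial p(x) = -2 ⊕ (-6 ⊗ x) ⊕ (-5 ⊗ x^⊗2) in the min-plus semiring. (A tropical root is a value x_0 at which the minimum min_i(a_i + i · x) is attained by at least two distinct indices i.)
Roots: {-1, 4}

Each tropical root is a break point of the lower envelope of the lines y = a_i + i · x (there are 3 lines, with slopes 0, 1, ..., 2). Only the lines that attain the minimum somewhere contribute to roots; other lines are dominated. Here the surviving (envelope) indices are i = 2, i = 1, i = 0.
Intersections between consecutive envelope lines give the roots: for adjacent envelope indices i < j the intersection is x = (a_i − a_j) / (j − i). Reading off the sorted break points: {-1, 4}.
Verification: at each break x_0, at least two indices attain the minimum of min_i(a_i + i · x_0).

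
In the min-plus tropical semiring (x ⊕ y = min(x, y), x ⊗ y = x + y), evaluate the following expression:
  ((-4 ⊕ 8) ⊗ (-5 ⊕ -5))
((-4 ⊕ 8) ⊗ (-5 ⊕ -5)) = -9

Expand innermost to outermost. Recall ⊕ takes the minimum of its arguments and ⊗ takes their sum. Working out the expression ((-4 ⊕ 8) ⊗ (-5 ⊕ -5)) gives -9.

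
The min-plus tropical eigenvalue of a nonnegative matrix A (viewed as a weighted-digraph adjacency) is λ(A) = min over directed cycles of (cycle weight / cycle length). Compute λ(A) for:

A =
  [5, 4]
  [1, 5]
λ(A) = 5/2

Enumerate directed cycles and compute their means (weight / length). Sample:
  cycle 0 → 0: weight = 5, length = 1, mean = 5/1 ≈ 5.000
  cycle 1 → 1: weight = 5, length = 1, mean = 5/1 ≈ 5.000
  cycle 0 → 1 → 0: weight = 5, length = 2, mean = 5/2 ≈ 2.500
  cycle 1 → 0 → 1: weight = 5, length = 2, mean = 5/2 ≈ 2.500
Minimum mean = 2.500, attained e.g. along the cycle 0 → 1 → 0 with weight 5 and length 2. So λ(A) = 5/2 = 5/2.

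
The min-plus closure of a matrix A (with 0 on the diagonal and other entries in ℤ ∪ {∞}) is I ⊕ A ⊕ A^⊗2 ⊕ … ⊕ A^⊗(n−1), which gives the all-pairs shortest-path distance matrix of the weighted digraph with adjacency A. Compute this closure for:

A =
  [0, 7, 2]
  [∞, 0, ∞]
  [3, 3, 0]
Closure =
  [0, 5, 2]
  [∞, 0, ∞]
  [3, 3, 0]

This is the Floyd-Warshall all-pairs shortest-path computation. For each intermediate vertex k = 0, 1, …, 2, update dist[i][j] ← min(dist[i][j], dist[i][k] + dist[k][j]). The final matrix gives, for each (i, j), the minimum total weight of any directed path from i to j (possibly empty when i = j).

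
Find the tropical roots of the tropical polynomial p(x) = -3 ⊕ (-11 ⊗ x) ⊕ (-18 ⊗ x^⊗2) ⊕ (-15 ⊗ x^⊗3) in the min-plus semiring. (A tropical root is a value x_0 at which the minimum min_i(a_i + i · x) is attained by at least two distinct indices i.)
Roots: {-3, 7, 8}

Each tropical root is a break point of the lower envelope of the lines y = a_i + i · x (there are 4 lines, with slopes 0, 1, ..., 3). Only the lines that attain the minimum somewhere contribute to roots; other lines are dominated. Here the surviving (envelope) indices are i = 3, i = 2, i = 1, i = 0.
Intersections between consecutive envelope lines give the roots: for adjacent envelope indices i < j the intersection is x = (a_i − a_j) / (j − i). Reading off the sorted break points: {-3, 7, 8}.
Verification: at each break x_0, at least two indices attain the minimum of min_i(a_i + i · x_0).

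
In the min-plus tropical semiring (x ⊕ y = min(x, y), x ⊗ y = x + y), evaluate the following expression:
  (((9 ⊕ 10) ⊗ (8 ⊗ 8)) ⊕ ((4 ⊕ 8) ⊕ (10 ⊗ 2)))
(((9 ⊕ 10) ⊗ (8 ⊗ 8)) ⊕ ((4 ⊕ 8) ⊕ (10 ⊗ 2))) = 4

Expand innermost to outermost. Recall ⊕ takes the minimum of its arguments and ⊗ takes their sum. Working out the expression (((9 ⊕ 10) ⊗ (8 ⊗ 8)) ⊕ ((4 ⊕ 8) ⊕ (10 ⊗ 2))) gives 4.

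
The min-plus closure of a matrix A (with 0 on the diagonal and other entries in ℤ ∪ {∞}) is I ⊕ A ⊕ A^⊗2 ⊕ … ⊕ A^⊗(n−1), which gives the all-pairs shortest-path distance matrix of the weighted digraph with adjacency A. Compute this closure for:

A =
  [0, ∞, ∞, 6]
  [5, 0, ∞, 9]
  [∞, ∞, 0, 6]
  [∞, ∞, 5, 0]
Closure =
  [0, ∞, 11, 6]
  [5, 0, 14, 9]
  [∞, ∞, 0, 6]
  [∞, ∞, 5, 0]

This is the Floyd-Warshall all-pairs shortest-path computation. For each intermediate vertex k = 0, 1, …, 3, update dist[i][j] ← min(dist[i][j], dist[i][k] + dist[k][j]). The final matrix gives, for each (i, j), the minimum total weight of any directed path from i to j (possibly empty when i = j).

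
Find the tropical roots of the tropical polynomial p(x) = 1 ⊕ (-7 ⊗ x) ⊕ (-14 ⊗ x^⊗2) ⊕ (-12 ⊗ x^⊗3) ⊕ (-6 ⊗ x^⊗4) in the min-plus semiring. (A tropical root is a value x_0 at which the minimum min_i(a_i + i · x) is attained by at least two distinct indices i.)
Roots: {-6, -2, 7, 8}

Each tropical root is a break point of the lower envelope of the lines y = a_i + i · x (there are 5 lines, with slopes 0, 1, ..., 4). Only the lines that attain the minimum somewhere contribute to roots; other lines are dominated. Here the surviving (envelope) indices are i = 4, i = 3, i = 2, i = 1, i = 0.
Intersections between consecutive envelope lines give the roots: for adjacent envelope indices i < j the intersection is x = (a_i − a_j) / (j − i). Reading off the sorted break points: {-6, -2, 7, 8}.
Verification: at each break x_0, at least two indices attain the minimum of min_i(a_i + i · x_0).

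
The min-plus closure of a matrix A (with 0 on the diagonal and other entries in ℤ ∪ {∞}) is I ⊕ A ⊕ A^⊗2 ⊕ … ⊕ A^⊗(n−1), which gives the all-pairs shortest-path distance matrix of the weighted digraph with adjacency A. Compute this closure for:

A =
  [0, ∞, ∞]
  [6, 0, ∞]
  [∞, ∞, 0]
Closure =
  [0, ∞, ∞]
  [6, 0, ∞]
  [∞, ∞, 0]

This is the Floyd-Warshall all-pairs shortest-path computation. For each intermediate vertex k = 0, 1, …, 2, update dist[i][j] ← min(dist[i][j], dist[i][k] + dist[k][j]). The final matrix gives, for each (i, j), the minimum total weight of any directed path from i to j (possibly empty when i = j).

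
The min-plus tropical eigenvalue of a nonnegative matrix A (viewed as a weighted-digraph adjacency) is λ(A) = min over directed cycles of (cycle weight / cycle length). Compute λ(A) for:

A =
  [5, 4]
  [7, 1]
λ(A) = 1

Enumerate directed cycles and compute their means (weight / length). Sample:
  cycle 0 → 0: weight = 5, length = 1, mean = 5/1 ≈ 5.000
  cycle 1 → 1: weight = 1, length = 1, mean = 1/1 ≈ 1.000
  cycle 0 → 1 → 0: weight = 11, length = 2, mean = 11/2 ≈ 5.500
  cycle 1 → 0 → 1: weight = 11, length = 2, mean = 11/2 ≈ 5.500
Minimum mean = 1.000, attained e.g. along the cycle 1 → 1 with weight 1 and length 1. So λ(A) = 1/1 = 1.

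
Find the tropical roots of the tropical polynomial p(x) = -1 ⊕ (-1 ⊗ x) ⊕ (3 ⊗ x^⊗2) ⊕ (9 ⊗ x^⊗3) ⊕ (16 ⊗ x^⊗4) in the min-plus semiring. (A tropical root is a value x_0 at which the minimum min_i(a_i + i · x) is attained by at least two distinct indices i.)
Roots: {-7, -6, -4, 0}

Each tropical root is a break point of the lower envelope of the lines y = a_i + i · x (there are 5 lines, with slopes 0, 1, ..., 4). Only the lines that attain the minimum somewhere contribute to roots; other lines are dominated. Here the surviving (envelope) indices are i = 4, i = 3, i = 2, i = 1, i = 0.
Intersections between consecutive envelope lines give the roots: for adjacent envelope indices i < j the intersection is x = (a_i − a_j) / (j − i). Reading off the sorted break points: {-7, -6, -4, 0}.
Verification: at each break x_0, at least two indices attain the minimum of min_i(a_i + i · x_0).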